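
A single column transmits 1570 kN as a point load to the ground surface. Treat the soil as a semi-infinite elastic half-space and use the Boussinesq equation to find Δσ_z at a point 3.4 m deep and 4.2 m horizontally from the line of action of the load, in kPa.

Boussinesq vertical stress below a point load on an elastic half-space:
Δσ_z = 3P/(2πz²) · [1 + (r/z)²]^(−5/2)
r/z = 4.2/3.4 = 1.2353; [1+(r/z)²]^(−5/2) = 0.098614.
Δσ_z = 3×1570/(2π×3.4²) × 0.098614 = 64.846 × 0.098614 = 6.395 kPa

Δσ_z ≈ 6.39 kPa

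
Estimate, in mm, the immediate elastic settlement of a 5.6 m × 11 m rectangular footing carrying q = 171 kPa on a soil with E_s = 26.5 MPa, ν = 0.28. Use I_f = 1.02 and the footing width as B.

Immediate (elastic) settlement: S_e = q·B·(1−ν²)/E_s · I_f.
E_s = 26.5 MPa = 26500 kPa.
S_e = 171 × 5.6 × (1 − 0.28²) / 26500 × 1.02
    = 171 × 5.6 × 0.9216 / 26500 × 1.02
    = 0.03397 m = 33.97 mm

S_e ≈ 34 mm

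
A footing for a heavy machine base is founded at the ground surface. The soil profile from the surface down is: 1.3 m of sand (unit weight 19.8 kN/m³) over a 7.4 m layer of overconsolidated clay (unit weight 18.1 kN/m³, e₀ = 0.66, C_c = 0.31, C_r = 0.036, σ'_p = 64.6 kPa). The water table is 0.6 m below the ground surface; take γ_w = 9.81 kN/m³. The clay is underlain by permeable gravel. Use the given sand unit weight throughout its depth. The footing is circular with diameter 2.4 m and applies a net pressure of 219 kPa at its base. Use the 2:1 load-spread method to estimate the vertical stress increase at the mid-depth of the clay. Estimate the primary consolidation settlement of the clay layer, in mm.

S_c ≈ 88.4 mm

Mid-depth of clay below the ground surface: z = 1.3 + 7.4/2 = 5 m.
Total vertical stress at mid-clay: σ_v = 19.8×1.3 + 18.1×3.7 = 92.71 kPa.
Pore pressure: u = 9.81×(5 − 0.6) = 43.164 kPa.
Initial effective stress: σ'_0 = σ_v − u = 92.71 − 43.164 = 49.546 kPa.
Stress increase at mid-clay by the 2:1 spreading method:
Δσ ≈ qD²/(D+z)² = 219×2.4²/(2.4+5)² = 23.036 kPa
Final effective stress: σ'_f = 49.546 + 23.036 = 72.582 kPa.
σ'_f = 72.582 > σ'_p = 64.6 kPa, so the stress path crosses the preconsolidation pressure — recompression up to σ'_p, then virgin compression beyond:
S_c = H/(1+e₀)·[C_r·log₁₀(σ'_p/σ'_0) + C_c·log₁₀(σ'_f/σ'_p)]
    = 7.4/1.66 × [0.036×log₁₀(64.6/49.546) + 0.31×log₁₀(72.582/64.6)]
    = 4.4578 × [0.0041481 + 0.015685] = 0.08841 m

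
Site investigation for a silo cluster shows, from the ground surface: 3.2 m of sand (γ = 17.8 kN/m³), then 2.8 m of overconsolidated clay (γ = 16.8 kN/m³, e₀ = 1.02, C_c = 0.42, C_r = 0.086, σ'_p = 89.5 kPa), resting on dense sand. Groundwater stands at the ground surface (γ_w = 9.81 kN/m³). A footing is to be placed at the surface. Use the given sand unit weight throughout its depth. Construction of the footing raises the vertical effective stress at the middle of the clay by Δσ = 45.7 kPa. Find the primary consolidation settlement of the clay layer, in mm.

Mid-depth of clay below the ground surface: z = 3.2 + 2.8/2 = 4.6 m.
Total vertical stress at mid-clay: σ_v = 17.8×3.2 + 16.8×1.4 = 80.48 kPa.
Pore pressure: u = 9.81×(4.6 − 0) = 45.126 kPa.
Initial effective stress: σ'_0 = σ_v − u = 80.48 − 45.126 = 35.354 kPa.
Final effective stress: σ'_f = 35.354 + 45.7 = 81.054 kPa.
σ'_f = 81.054 ≤ σ'_p = 89.5 kPa, so the clay remains overconsolidated and only the recompression index applies:
S_c = C_r·H/(1+e₀)·log₁₀(σ'_f/σ'_0) = 0.086×2.8/2.02×log₁₀(81.054/35.354)
    = 0.1192 × 0.36034 = 0.04295 m

S_c ≈ 43 mm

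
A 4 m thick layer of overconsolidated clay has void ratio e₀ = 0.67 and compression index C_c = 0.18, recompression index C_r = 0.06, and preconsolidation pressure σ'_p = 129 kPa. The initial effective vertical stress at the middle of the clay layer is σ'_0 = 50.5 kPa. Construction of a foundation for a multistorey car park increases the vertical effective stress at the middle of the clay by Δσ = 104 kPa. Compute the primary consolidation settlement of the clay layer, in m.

Final effective stress: σ'_f = 50.5 + 104 = 154.5 kPa.
σ'_f = 154.5 > σ'_p = 129 kPa, so the stress path crosses the preconsolidation pressure — recompression up to σ'_p, then virgin compression beyond:
S_c = H/(1+e₀)·[C_r·log₁₀(σ'_p/σ'_0) + C_c·log₁₀(σ'_f/σ'_p)]
    = 4/1.67 × [0.06×log₁₀(129/50.5) + 0.18×log₁₀(154.5/129)]
    = 2.3952 × [0.024438 + 0.014101] = 0.09231 m

S_c ≈ 0.0923 m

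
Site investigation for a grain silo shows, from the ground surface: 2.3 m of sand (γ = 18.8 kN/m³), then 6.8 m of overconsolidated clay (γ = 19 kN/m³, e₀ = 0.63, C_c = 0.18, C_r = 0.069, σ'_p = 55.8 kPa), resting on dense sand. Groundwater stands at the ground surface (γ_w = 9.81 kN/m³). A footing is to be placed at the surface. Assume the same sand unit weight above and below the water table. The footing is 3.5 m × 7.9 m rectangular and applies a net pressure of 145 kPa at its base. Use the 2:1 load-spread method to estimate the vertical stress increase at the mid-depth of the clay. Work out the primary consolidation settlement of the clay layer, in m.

S_c ≈ 0.142 m

Mid-depth of clay below the ground surface: z = 2.3 + 6.8/2 = 5.7 m.
Total vertical stress at mid-clay: σ_v = 18.8×2.3 + 19×3.4 = 107.84 kPa.
Pore pressure: u = 9.81×(5.7 − 0) = 55.917 kPa.
Initial effective stress: σ'_0 = σ_v − u = 107.84 − 55.917 = 51.923 kPa.
Stress increase at mid-clay by the 2:1 spreading method:
Δσ = qBL/((B+z)(L+z)) = 145×3.5×7.9/((3.5+5.7)(7.9+5.7)) = 32.043 kPa
Final effective stress: σ'_f = 51.923 + 32.043 = 83.966 kPa.
σ'_f = 83.966 > σ'_p = 55.8 kPa, so the stress path crosses the preconsolidation pressure — recompression up to σ'_p, then virgin compression beyond:
S_c = H/(1+e₀)·[C_r·log₁₀(σ'_p/σ'_0) + C_c·log₁₀(σ'_f/σ'_p)]
    = 6.8/1.63 × [0.069×log₁₀(55.8/51.923) + 0.18×log₁₀(83.966/55.8)]
    = 4.1718 × [0.0021579 + 0.031944] = 0.1423 m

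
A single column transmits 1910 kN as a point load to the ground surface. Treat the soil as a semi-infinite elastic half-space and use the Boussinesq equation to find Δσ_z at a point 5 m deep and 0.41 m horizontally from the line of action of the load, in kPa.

Boussinesq vertical stress below a point load on an elastic half-space:
Δσ_z = 3P/(2πz²) · [1 + (r/z)²]^(−5/2)
r/z = 0.41/5 = 0.082; [1+(r/z)²]^(−5/2) = 0.98339.
Δσ_z = 3×1910/(2π×5²) × 0.98339 = 36.478 × 0.98339 = 35.87 kPa

Δσ_z ≈ 35.9 kPa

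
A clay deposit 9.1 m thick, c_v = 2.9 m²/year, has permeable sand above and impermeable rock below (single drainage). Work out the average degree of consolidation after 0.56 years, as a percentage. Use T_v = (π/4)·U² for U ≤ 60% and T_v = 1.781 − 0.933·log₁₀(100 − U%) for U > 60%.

Drainage path length: H_d = H = 9.1 m (single drainage).
T_v = c_v·t/H_d² = 2.9×0.56/9.1² = 0.019611.
T_v = 0.019611 corresponds to the U ≤ 60% branch:
U = √(4T_v/π) = 0.158

U ≈ 15.8 %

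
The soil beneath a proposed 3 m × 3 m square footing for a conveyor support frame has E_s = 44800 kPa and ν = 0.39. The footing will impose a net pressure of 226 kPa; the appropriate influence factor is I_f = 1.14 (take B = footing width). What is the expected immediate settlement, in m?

Immediate (elastic) settlement: S_e = q·B·(1−ν²)/E_s · I_f.
S_e = 226 × 3 × (1 − 0.39²) / 44800 × 1.14
    = 226 × 3 × 0.8479 / 44800 × 1.14
    = 0.01463 m

S_e ≈ 0.0146 m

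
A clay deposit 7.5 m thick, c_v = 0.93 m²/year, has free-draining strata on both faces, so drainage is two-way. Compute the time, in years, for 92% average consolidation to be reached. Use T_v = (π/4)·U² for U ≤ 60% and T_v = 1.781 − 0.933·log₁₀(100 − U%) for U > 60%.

t ≈ 14.2 years

Drainage path length: H_d = H/2 = 3.75 m (double drainage).
U > 60%: T_v = 1.781 − 0.933·log₁₀(100 − 92) = 0.93842.
t = T_v·H_d²/c_v = 0.93842×3.75²/0.93 = 14.19 years.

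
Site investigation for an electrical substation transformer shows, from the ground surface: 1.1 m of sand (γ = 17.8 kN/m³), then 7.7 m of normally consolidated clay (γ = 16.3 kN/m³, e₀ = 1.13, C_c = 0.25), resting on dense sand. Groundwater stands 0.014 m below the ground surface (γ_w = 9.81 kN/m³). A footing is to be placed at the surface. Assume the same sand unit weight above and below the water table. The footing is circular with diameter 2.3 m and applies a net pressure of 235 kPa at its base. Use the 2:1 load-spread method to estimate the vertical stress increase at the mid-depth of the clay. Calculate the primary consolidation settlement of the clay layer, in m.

Mid-depth of clay below the ground surface: z = 1.1 + 7.7/2 = 4.95 m.
Total vertical stress at mid-clay: σ_v = 17.8×1.1 + 16.3×3.85 = 82.335 kPa.
Pore pressure: u = 9.81×(4.95 − 0.014) = 48.422 kPa.
Initial effective stress: σ'_0 = σ_v − u = 82.335 − 48.422 = 33.913 kPa.
Stress increase at mid-clay by the 2:1 spreading method:
Δσ ≈ qD²/(D+z)² = 235×2.3²/(2.3+4.95)² = 23.651 kPa
Final effective stress: σ'_f = σ'_0 + Δσ = 33.913 + 23.651 = 57.564 kPa.
Normally consolidated clay, so the full stress increment lies on the virgin compression line:
S_c = C_c·H/(1+e₀)·log₁₀(σ'_f/σ'_0) = 0.25×7.7/(1+1.13)×log₁₀(57.564/33.913)
    = 0.90376 × 0.22978 = 0.2077 m

S_c ≈ 0.208 m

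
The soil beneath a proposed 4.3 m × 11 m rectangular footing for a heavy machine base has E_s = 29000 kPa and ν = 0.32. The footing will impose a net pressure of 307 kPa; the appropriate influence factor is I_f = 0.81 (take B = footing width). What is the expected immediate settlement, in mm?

S_e ≈ 33.1 mm

Immediate (elastic) settlement: S_e = q·B·(1−ν²)/E_s · I_f.
S_e = 307 × 4.3 × (1 − 0.32²) / 29000 × 0.81
    = 307 × 4.3 × 0.8976 / 29000 × 0.81
    = 0.0331 m = 33.1 mm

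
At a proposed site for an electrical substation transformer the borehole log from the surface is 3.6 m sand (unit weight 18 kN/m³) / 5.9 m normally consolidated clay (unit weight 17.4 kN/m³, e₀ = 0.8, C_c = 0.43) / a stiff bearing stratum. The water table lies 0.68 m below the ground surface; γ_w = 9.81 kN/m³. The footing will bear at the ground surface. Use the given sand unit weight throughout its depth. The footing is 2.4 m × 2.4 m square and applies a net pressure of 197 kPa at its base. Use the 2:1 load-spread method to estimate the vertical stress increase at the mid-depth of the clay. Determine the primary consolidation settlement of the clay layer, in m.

S_c ≈ 0.133 m

Mid-depth of clay below the ground surface: z = 3.6 + 5.9/2 = 6.55 m.
Total vertical stress at mid-clay: σ_v = 18×3.6 + 17.4×2.95 = 116.13 kPa.
Pore pressure: u = 9.81×(6.55 − 0.68) = 57.585 kPa.
Initial effective stress: σ'_0 = σ_v − u = 116.13 − 57.585 = 58.545 kPa.
Stress increase at mid-clay by the 2:1 spreading method:
Δσ = qBL/((B+z)(L+z)) = 197×2.4×2.4/((2.4+6.55)(2.4+6.55)) = 14.166 kPa
Final effective stress: σ'_f = σ'_0 + Δσ = 58.545 + 14.166 = 72.711 kPa.
Normally consolidated clay, so the full stress increment lies on the virgin compression line:
S_c = C_c·H/(1+e₀)·log₁₀(σ'_f/σ'_0) = 0.43×5.9/(1+0.8)×log₁₀(72.711/58.545)
    = 1.4094 × 0.09411 = 0.1326 m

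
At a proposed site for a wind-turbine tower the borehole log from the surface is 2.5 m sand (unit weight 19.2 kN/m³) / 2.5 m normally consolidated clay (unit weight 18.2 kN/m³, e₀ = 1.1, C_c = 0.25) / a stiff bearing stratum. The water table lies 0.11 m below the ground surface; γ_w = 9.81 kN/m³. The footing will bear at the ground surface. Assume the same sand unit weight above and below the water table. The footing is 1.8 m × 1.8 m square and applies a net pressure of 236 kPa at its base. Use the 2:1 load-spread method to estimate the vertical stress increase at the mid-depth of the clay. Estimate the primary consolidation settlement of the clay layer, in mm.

Mid-depth of clay below the ground surface: z = 2.5 + 2.5/2 = 3.75 m.
Total vertical stress at mid-clay: σ_v = 19.2×2.5 + 18.2×1.25 = 70.75 kPa.
Pore pressure: u = 9.81×(3.75 − 0.11) = 35.708 kPa.
Initial effective stress: σ'_0 = σ_v − u = 70.75 − 35.708 = 35.042 kPa.
Stress increase at mid-clay by the 2:1 spreading method:
Δσ = qBL/((B+z)(L+z)) = 236×1.8×1.8/((1.8+3.75)(1.8+3.75)) = 24.824 kPa
Final effective stress: σ'_f = σ'_0 + Δσ = 35.042 + 24.824 = 59.866 kPa.
Normally consolidated clay, so the full stress increment lies on the virgin compression line:
S_c = C_c·H/(1+e₀)·log₁₀(σ'_f/σ'_0) = 0.25×2.5/(1+1.1)×log₁₀(59.866/35.042)
    = 0.29762 × 0.23259 = 0.06922 m

S_c ≈ 69.2 mm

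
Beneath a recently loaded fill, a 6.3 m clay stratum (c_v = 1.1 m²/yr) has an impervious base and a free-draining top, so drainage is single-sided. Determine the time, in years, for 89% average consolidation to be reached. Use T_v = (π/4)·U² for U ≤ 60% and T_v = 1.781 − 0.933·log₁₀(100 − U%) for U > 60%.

Drainage path length: H_d = H = 6.3 m (single drainage).
U > 60%: T_v = 1.781 − 0.933·log₁₀(100 − 89) = 0.80938.
t = T_v·H_d²/c_v = 0.80938×6.3²/1.1 = 29.2 years.

t ≈ 29.2 years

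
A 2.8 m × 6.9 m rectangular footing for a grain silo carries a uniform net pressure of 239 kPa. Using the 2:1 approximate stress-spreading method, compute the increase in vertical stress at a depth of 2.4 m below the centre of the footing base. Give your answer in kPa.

Δσ_z ≈ 95.5 kPa

By the 2:1 method the load spreads at 1 horizontal : 2 vertical, so at depth z the loaded area has grown by z in each plan dimension:
Δσ = qBL/((B+z)(L+z)) = 239×2.8×6.9/((2.8+2.4)(6.9+2.4)) = 95.481 kPa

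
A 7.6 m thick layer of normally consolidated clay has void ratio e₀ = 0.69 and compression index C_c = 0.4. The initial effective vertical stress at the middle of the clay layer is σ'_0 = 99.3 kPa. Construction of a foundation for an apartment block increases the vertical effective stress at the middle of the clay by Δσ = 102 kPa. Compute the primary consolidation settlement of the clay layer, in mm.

Final effective stress: σ'_f = σ'_0 + Δσ = 99.3 + 102 = 201.3 kPa.
Normally consolidated clay, so the full stress increment lies on the virgin compression line:
S_c = C_c·H/(1+e₀)·log₁₀(σ'_f/σ'_0) = 0.4×7.6/(1+0.69)×log₁₀(201.3/99.3)
    = 1.7988 × 0.30689 = 0.552 m

S_c ≈ 552 mm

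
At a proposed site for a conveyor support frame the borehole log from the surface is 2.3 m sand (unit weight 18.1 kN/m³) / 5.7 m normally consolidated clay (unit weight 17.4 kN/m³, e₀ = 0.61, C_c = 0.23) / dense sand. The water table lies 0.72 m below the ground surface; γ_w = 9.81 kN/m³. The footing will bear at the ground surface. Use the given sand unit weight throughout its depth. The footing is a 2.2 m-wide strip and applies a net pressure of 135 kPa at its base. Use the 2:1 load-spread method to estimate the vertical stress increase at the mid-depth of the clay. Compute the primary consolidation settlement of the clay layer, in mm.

Mid-depth of clay below the ground surface: z = 2.3 + 5.7/2 = 5.15 m.
Total vertical stress at mid-clay: σ_v = 18.1×2.3 + 17.4×2.85 = 91.22 kPa.
Pore pressure: u = 9.81×(5.15 − 0.72) = 43.458 kPa.
Initial effective stress: σ'_0 = σ_v − u = 91.22 − 43.458 = 47.762 kPa.
Stress increase at mid-clay by the 2:1 spreading method:
Δσ = qB/(B+z) = 135×2.2/(2.2+5.15) = 40.408 kPa
Final effective stress: σ'_f = σ'_0 + Δσ = 47.762 + 40.408 = 88.17 kPa.
Normally consolidated clay, so the full stress increment lies on the virgin compression line:
S_c = C_c·H/(1+e₀)·log₁₀(σ'_f/σ'_0) = 0.23×5.7/(1+0.61)×log₁₀(88.17/47.762)
    = 0.81429 × 0.26624 = 0.2168 m

S_c ≈ 217 mm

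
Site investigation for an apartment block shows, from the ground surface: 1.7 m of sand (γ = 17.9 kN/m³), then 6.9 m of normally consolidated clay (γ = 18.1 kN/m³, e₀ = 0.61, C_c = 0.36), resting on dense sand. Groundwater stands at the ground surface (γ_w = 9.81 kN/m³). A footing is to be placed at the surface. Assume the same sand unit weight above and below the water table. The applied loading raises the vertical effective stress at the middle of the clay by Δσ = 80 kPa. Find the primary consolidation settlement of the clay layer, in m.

S_c ≈ 0.711 m

Mid-depth of clay below the ground surface: z = 1.7 + 6.9/2 = 5.15 m.
Total vertical stress at mid-clay: σ_v = 17.9×1.7 + 18.1×3.45 = 92.875 kPa.
Pore pressure: u = 9.81×(5.15 − 0) = 50.522 kPa.
Initial effective stress: σ'_0 = σ_v − u = 92.875 − 50.522 = 42.353 kPa.
Final effective stress: σ'_f = σ'_0 + Δσ = 42.353 + 80 = 122.35 kPa.
Normally consolidated clay, so the full stress increment lies on the virgin compression line:
S_c = C_c·H/(1+e₀)·log₁₀(σ'_f/σ'_0) = 0.36×6.9/(1+0.61)×log₁₀(122.35/42.353)
    = 1.5429 × 0.46072 = 0.7108 m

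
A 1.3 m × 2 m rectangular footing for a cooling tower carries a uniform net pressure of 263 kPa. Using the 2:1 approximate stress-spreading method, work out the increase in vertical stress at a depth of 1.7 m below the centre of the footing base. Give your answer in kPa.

By the 2:1 method the load spreads at 1 horizontal : 2 vertical, so at depth z the loaded area has grown by z in each plan dimension:
Δσ = qBL/((B+z)(L+z)) = 263×1.3×2/((1.3+1.7)(2+1.7)) = 61.604 kPa

Δσ_z ≈ 61.6 kPa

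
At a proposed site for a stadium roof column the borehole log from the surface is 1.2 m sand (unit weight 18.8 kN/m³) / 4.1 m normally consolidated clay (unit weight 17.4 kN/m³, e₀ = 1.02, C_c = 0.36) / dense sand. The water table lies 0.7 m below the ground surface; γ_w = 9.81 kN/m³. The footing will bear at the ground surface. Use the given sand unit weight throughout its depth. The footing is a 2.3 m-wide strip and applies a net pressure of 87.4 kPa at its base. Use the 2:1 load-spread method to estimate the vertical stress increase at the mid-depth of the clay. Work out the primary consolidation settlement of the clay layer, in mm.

S_c ≈ 234 mm

Mid-depth of clay below the ground surface: z = 1.2 + 4.1/2 = 3.25 m.
Total vertical stress at mid-clay: σ_v = 18.8×1.2 + 17.4×2.05 = 58.23 kPa.
Pore pressure: u = 9.81×(3.25 − 0.7) = 25.015 kPa.
Initial effective stress: σ'_0 = σ_v − u = 58.23 − 25.015 = 33.215 kPa.
Stress increase at mid-clay by the 2:1 spreading method:
Δσ = qB/(B+z) = 87.4×2.3/(2.3+3.25) = 36.22 kPa
Final effective stress: σ'_f = σ'_0 + Δσ = 33.215 + 36.22 = 69.435 kPa.
Normally consolidated clay, so the full stress increment lies on the virgin compression line:
S_c = C_c·H/(1+e₀)·log₁₀(σ'_f/σ'_0) = 0.36×4.1/(1+1.02)×log₁₀(69.435/33.215)
    = 0.73069 × 0.32024 = 0.234 m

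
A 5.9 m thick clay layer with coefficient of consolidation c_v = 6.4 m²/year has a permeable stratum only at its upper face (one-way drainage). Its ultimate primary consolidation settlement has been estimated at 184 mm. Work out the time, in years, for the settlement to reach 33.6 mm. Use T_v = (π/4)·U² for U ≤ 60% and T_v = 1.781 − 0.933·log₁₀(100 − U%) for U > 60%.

t ≈ 0.142 years

Drainage path length: H_d = H = 5.9 m (single drainage).
U = S(t)/S_ult = 33.6/184 = 0.1826.
U ≤ 60%: T_v = (π/4)·U² = (π/4)×0.18261² = 0.02619.
t = T_v·H_d²/c_v = 0.02619×5.9²/6.4 = 0.1424 years.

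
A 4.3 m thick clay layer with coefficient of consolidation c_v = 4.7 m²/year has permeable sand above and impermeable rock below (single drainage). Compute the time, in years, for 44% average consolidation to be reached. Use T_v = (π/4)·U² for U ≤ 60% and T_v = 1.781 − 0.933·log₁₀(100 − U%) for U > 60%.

t ≈ 0.598 years

Drainage path length: H_d = H = 4.3 m (single drainage).
U ≤ 60%: T_v = (π/4)·U² = (π/4)×0.44² = 0.15205.
t = T_v·H_d²/c_v = 0.15205×4.3²/4.7 = 0.5982 years.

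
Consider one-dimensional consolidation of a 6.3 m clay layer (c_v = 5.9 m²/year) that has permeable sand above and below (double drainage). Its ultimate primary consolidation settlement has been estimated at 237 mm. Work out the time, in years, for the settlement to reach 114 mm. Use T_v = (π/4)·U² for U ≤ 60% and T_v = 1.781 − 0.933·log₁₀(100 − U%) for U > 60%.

Drainage path length: H_d = H/2 = 3.15 m (double drainage).
U = S(t)/S_ult = 114/237 = 0.481.
U ≤ 60%: T_v = (π/4)·U² = (π/4)×0.48101² = 0.18172.
t = T_v·H_d²/c_v = 0.18172×3.15²/5.9 = 0.3056 years.

t ≈ 0.306 years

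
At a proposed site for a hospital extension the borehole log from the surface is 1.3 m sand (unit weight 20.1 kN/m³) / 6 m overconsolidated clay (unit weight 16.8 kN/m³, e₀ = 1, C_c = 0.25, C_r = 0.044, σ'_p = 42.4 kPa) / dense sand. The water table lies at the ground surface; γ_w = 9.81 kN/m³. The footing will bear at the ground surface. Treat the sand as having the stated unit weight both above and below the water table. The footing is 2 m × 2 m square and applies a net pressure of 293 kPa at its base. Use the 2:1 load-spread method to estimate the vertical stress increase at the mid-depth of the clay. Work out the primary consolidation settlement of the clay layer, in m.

Mid-depth of clay below the ground surface: z = 1.3 + 6/2 = 4.3 m.
Total vertical stress at mid-clay: σ_v = 20.1×1.3 + 16.8×3 = 76.53 kPa.
Pore pressure: u = 9.81×(4.3 − 0) = 42.183 kPa.
Initial effective stress: σ'_0 = σ_v − u = 76.53 − 42.183 = 34.347 kPa.
Stress increase at mid-clay by the 2:1 spreading method:
Δσ = qBL/((B+z)(L+z)) = 293×2×2/((2+4.3)(2+4.3)) = 29.529 kPa
Final effective stress: σ'_f = 34.347 + 29.529 = 63.876 kPa.
σ'_f = 63.876 > σ'_p = 42.4 kPa, so the stress path crosses the preconsolidation pressure — recompression up to σ'_p, then virgin compression beyond:
S_c = H/(1+e₀)·[C_r·log₁₀(σ'_p/σ'_0) + C_c·log₁₀(σ'_f/σ'_p)]
    = 6/2 × [0.044×log₁₀(42.4/34.347) + 0.25×log₁₀(63.876/42.4)]
    = 3 × [0.004025 + 0.044493] = 0.1456 m

S_c ≈ 0.146 m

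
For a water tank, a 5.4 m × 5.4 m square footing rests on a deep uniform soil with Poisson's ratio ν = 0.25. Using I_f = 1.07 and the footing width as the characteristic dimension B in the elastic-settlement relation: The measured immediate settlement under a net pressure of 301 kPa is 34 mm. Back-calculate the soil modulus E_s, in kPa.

S_e = q·B·(1−ν²)/E_s · I_f  ⇒  E_s = q·B·(1−ν²)·I_f / S_e.
E_s = 301 × 5.4 × 0.9375 × 1.07 / 0.034 = 47960 kPa

E_s ≈ 48000 kPa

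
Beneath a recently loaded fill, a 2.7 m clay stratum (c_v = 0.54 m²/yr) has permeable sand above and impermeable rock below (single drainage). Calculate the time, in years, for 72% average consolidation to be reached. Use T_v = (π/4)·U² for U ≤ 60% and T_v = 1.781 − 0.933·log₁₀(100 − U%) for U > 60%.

Drainage path length: H_d = H = 2.7 m (single drainage).
U > 60%: T_v = 1.781 − 0.933·log₁₀(100 − 72) = 0.4308.
t = T_v·H_d²/c_v = 0.4308×2.7²/0.54 = 5.816 years.

t ≈ 5.82 years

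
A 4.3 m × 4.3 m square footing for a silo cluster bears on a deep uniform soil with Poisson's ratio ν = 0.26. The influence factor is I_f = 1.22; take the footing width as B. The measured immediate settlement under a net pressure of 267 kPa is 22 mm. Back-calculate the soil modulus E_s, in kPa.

S_e = q·B·(1−ν²)/E_s · I_f  ⇒  E_s = q·B·(1−ν²)·I_f / S_e.
E_s = 267 × 4.3 × 0.9324 × 1.22 / 0.022 = 59360 kPa

E_s ≈ 59400 kPa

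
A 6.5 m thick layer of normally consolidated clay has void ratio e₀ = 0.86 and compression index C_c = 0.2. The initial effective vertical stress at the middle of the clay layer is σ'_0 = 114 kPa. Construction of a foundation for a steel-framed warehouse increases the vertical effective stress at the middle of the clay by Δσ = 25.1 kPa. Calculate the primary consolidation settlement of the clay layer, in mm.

Final effective stress: σ'_f = σ'_0 + Δσ = 114 + 25.1 = 139.1 kPa.
Normally consolidated clay, so the full stress increment lies on the virgin compression line:
S_c = C_c·H/(1+e₀)·log₁₀(σ'_f/σ'_0) = 0.2×6.5/(1+0.86)×log₁₀(139.1/114)
    = 0.69892 × 0.086422 = 0.0604 m

S_c ≈ 60.4 mm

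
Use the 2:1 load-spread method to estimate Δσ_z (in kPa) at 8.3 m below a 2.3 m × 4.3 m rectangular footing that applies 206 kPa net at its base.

By the 2:1 method the load spreads at 1 horizontal : 2 vertical, so at depth z the loaded area has grown by z in each plan dimension:
Δσ = qBL/((B+z)(L+z)) = 206×2.3×4.3/((2.3+8.3)(4.3+8.3)) = 15.254 kPa

Δσ_z ≈ 15.3 kPa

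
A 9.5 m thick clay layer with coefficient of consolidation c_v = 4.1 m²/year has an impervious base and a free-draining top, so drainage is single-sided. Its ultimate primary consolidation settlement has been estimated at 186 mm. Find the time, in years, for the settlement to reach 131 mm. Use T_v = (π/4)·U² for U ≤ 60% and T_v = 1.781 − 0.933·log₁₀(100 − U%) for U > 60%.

Drainage path length: H_d = H = 9.5 m (single drainage).
U = S(t)/S_ult = 131/186 = 0.7043.
U > 60%: T_v = 1.781 − 0.933·log₁₀(100 − 70.43) = 0.4087.
t = T_v·H_d²/c_v = 0.4087×9.5²/4.1 = 8.996 years.

t ≈ 9 years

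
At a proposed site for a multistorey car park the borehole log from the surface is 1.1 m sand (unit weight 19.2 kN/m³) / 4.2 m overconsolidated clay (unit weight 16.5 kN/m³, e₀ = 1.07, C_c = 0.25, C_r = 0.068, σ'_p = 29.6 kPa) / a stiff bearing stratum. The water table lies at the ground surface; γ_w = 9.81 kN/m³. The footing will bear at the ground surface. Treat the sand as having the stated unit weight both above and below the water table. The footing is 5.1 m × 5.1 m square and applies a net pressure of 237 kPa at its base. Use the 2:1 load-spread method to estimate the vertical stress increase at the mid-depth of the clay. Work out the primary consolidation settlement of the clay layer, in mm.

S_c ≈ 308 mm

Mid-depth of clay below the ground surface: z = 1.1 + 4.2/2 = 3.2 m.
Total vertical stress at mid-clay: σ_v = 19.2×1.1 + 16.5×2.1 = 55.77 kPa.
Pore pressure: u = 9.81×(3.2 − 0) = 31.392 kPa.
Initial effective stress: σ'_0 = σ_v − u = 55.77 − 31.392 = 24.378 kPa.
Stress increase at mid-clay by the 2:1 spreading method:
Δσ = qBL/((B+z)(L+z)) = 237×5.1×5.1/((5.1+3.2)(5.1+3.2)) = 89.481 kPa
Final effective stress: σ'_f = 24.378 + 89.481 = 113.86 kPa.
σ'_f = 113.86 > σ'_p = 29.6 kPa, so the stress path crosses the preconsolidation pressure — recompression up to σ'_p, then virgin compression beyond:
S_c = H/(1+e₀)·[C_r·log₁₀(σ'_p/σ'_0) + C_c·log₁₀(σ'_f/σ'_p)]
    = 4.2/2.07 × [0.068×log₁₀(29.6/24.378) + 0.25×log₁₀(113.86/29.6)]
    = 2.029 × [0.005732 + 0.14627] = 0.3084 m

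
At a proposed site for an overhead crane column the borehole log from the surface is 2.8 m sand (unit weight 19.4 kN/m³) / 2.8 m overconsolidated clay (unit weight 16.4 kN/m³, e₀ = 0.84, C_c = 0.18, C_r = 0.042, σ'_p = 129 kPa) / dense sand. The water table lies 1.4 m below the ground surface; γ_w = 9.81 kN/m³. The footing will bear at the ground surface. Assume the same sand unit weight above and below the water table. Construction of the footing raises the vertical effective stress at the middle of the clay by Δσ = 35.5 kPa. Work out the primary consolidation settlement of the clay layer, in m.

Mid-depth of clay below the ground surface: z = 2.8 + 2.8/2 = 4.2 m.
Total vertical stress at mid-clay: σ_v = 19.4×2.8 + 16.4×1.4 = 77.28 kPa.
Pore pressure: u = 9.81×(4.2 − 1.4) = 27.468 kPa.
Initial effective stress: σ'_0 = σ_v − u = 77.28 − 27.468 = 49.812 kPa.
Final effective stress: σ'_f = 49.812 + 35.5 = 85.312 kPa.
σ'_f = 85.312 ≤ σ'_p = 129 kPa, so the clay remains overconsolidated and only the recompression index applies:
S_c = C_r·H/(1+e₀)·log₁₀(σ'_f/σ'_0) = 0.042×2.8/1.84×log₁₀(85.312/49.812)
    = 0.063911 × 0.23368 = 0.01493 m

S_c ≈ 0.0149 m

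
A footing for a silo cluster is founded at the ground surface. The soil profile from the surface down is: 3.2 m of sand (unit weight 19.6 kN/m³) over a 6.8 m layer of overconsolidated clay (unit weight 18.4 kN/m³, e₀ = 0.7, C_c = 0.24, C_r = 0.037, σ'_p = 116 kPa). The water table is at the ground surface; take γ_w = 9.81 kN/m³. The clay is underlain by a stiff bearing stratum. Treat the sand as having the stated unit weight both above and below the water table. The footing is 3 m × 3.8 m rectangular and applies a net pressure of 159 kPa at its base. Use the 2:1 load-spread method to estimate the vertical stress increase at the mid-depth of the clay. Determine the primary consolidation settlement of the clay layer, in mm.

Mid-depth of clay below the ground surface: z = 3.2 + 6.8/2 = 6.6 m.
Total vertical stress at mid-clay: σ_v = 19.6×3.2 + 18.4×3.4 = 125.28 kPa.
Pore pressure: u = 9.81×(6.6 − 0) = 64.746 kPa.
Initial effective stress: σ'_0 = σ_v − u = 125.28 − 64.746 = 60.534 kPa.
Stress increase at mid-clay by the 2:1 spreading method:
Δσ = qBL/((B+z)(L+z)) = 159×3×3.8/((3+6.6)(3.8+6.6)) = 18.155 kPa
Final effective stress: σ'_f = 60.534 + 18.155 = 78.689 kPa.
σ'_f = 78.689 ≤ σ'_p = 116 kPa, so the clay remains overconsolidated and only the recompression index applies:
S_c = C_r·H/(1+e₀)·log₁₀(σ'_f/σ'_0) = 0.037×6.8/1.7×log₁₀(78.689/60.534)
    = 0.148 × 0.11391 = 0.01686 m

S_c ≈ 16.9 mm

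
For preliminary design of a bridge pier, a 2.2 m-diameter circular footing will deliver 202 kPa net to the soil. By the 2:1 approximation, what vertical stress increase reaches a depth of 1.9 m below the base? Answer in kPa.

Δσ_z ≈ 58.2 kPa

By the 2:1 method the load spreads at 1 horizontal : 2 vertical, so at depth z the loaded area has grown by z in each plan dimension:
Δσ ≈ qD²/(D+z)² = 202×2.2²/(2.2+1.9)² = 58.161 kPa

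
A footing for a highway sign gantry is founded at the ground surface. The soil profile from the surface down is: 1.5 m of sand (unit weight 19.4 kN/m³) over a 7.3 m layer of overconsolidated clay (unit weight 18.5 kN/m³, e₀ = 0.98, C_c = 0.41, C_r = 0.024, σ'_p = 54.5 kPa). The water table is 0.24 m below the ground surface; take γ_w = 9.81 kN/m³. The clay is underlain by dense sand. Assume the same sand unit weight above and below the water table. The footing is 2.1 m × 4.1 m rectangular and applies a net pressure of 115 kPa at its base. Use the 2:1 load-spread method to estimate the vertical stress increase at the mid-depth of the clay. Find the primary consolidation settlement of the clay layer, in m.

Mid-depth of clay below the ground surface: z = 1.5 + 7.3/2 = 5.15 m.
Total vertical stress at mid-clay: σ_v = 19.4×1.5 + 18.5×3.65 = 96.625 kPa.
Pore pressure: u = 9.81×(5.15 − 0.24) = 48.167 kPa.
Initial effective stress: σ'_0 = σ_v − u = 96.625 − 48.167 = 48.458 kPa.
Stress increase at mid-clay by the 2:1 spreading method:
Δσ = qBL/((B+z)(L+z)) = 115×2.1×4.1/((2.1+5.15)(4.1+5.15)) = 14.765 kPa
Final effective stress: σ'_f = 48.458 + 14.765 = 63.223 kPa.
σ'_f = 63.223 > σ'_p = 54.5 kPa, so the stress path crosses the preconsolidation pressure — recompression up to σ'_p, then virgin compression beyond:
S_c = H/(1+e₀)·[C_r·log₁₀(σ'_p/σ'_0) + C_c·log₁₀(σ'_f/σ'_p)]
    = 7.3/1.98 × [0.024×log₁₀(54.5/48.458) + 0.41×log₁₀(63.223/54.5)]
    = 3.6869 × [0.0012247 + 0.026436] = 0.102 m

S_c ≈ 0.102 m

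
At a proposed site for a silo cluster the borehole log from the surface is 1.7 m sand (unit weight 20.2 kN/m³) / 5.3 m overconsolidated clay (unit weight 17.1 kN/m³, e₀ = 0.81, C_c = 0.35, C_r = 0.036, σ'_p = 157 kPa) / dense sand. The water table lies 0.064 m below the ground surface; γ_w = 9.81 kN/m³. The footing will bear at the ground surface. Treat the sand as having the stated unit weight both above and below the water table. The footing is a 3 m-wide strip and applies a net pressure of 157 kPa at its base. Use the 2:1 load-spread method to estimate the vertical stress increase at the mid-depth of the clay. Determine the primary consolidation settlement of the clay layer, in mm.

Mid-depth of clay below the ground surface: z = 1.7 + 5.3/2 = 4.35 m.
Total vertical stress at mid-clay: σ_v = 20.2×1.7 + 17.1×2.65 = 79.655 kPa.
Pore pressure: u = 9.81×(4.35 − 0.064) = 42.046 kPa.
Initial effective stress: σ'_0 = σ_v − u = 79.655 − 42.046 = 37.609 kPa.
Stress increase at mid-clay by the 2:1 spreading method:
Δσ = qB/(B+z) = 157×3/(3+4.35) = 64.082 kPa
Final effective stress: σ'_f = 37.609 + 64.082 = 101.69 kPa.
σ'_f = 101.69 ≤ σ'_p = 157 kPa, so the clay remains overconsolidated and only the recompression index applies:
S_c = C_r·H/(1+e₀)·log₁₀(σ'_f/σ'_0) = 0.036×5.3/1.81×log₁₀(101.69/37.609)
    = 0.10542 × 0.43199 = 0.04554 m

S_c ≈ 45.5 mm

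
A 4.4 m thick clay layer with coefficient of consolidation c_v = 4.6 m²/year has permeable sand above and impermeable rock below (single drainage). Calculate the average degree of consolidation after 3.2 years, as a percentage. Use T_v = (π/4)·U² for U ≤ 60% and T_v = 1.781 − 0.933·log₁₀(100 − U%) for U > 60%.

Drainage path length: H_d = H = 4.4 m (single drainage).
T_v = c_v·t/H_d² = 4.6×3.2/4.4² = 0.76033.
T_v = 0.76033 corresponds to the U > 60% branch:
U = 1 − 10^((1.781 − T_v)/0.933)/100 = 0.8758

U ≈ 87.6 %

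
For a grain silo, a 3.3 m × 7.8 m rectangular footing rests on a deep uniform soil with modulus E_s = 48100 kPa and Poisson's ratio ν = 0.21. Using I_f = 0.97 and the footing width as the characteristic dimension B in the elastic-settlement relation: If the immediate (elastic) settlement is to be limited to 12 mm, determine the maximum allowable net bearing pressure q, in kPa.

q ≈ 189 kPa

S_e = q·B·(1−ν²)/E_s · I_f  ⇒  q = S_e·E_s / (B·(1−ν²)·I_f).
q = 0.012 × 48100 / (3.3 × 0.9559 × 0.97) = 188.6 kPa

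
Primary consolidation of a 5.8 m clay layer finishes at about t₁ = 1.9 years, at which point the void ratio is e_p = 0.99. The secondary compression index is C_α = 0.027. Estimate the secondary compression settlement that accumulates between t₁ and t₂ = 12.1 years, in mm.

S_s ≈ 63.3 mm

Secondary compression: S_s = C_α·H/(1+e_p)·log₁₀(t₂/t₁)
S_s = 0.027×5.8/(1+0.99)×log₁₀(12.1/1.9)
    = 0.07869 × 0.804 = 0.06327 m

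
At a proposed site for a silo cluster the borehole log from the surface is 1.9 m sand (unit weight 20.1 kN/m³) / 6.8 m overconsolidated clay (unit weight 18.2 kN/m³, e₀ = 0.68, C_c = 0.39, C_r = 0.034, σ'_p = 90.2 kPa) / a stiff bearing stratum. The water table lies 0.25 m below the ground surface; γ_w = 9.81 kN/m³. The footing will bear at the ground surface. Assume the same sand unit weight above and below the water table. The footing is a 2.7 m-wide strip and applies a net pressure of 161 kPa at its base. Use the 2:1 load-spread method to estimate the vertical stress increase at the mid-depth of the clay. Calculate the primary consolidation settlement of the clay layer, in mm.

Mid-depth of clay below the ground surface: z = 1.9 + 6.8/2 = 5.3 m.
Total vertical stress at mid-clay: σ_v = 20.1×1.9 + 18.2×3.4 = 100.07 kPa.
Pore pressure: u = 9.81×(5.3 − 0.25) = 49.541 kPa.
Initial effective stress: σ'_0 = σ_v − u = 100.07 − 49.541 = 50.529 kPa.
Stress increase at mid-clay by the 2:1 spreading method:
Δσ = qB/(B+z) = 161×2.7/(2.7+5.3) = 54.338 kPa
Final effective stress: σ'_f = 50.529 + 54.338 = 104.87 kPa.
σ'_f = 104.87 > σ'_p = 90.2 kPa, so the stress path crosses the preconsolidation pressure — recompression up to σ'_p, then virgin compression beyond:
S_c = H/(1+e₀)·[C_r·log₁₀(σ'_p/σ'_0) + C_c·log₁₀(σ'_f/σ'_p)]
    = 6.8/1.68 × [0.034×log₁₀(90.2/50.529) + 0.39×log₁₀(104.87/90.2)]
    = 4.0476 × [0.0085566 + 0.025523] = 0.1379 m

S_c ≈ 138 mm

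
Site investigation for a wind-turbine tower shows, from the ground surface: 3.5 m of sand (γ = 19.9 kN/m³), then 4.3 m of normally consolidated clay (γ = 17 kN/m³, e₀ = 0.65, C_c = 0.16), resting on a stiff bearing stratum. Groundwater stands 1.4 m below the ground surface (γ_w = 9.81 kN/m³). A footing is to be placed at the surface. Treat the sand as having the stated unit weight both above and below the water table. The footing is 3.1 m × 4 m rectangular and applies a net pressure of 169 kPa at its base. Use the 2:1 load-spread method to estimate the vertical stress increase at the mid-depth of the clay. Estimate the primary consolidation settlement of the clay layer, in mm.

S_c ≈ 58.9 mm

Mid-depth of clay below the ground surface: z = 3.5 + 4.3/2 = 5.65 m.
Total vertical stress at mid-clay: σ_v = 19.9×3.5 + 17×2.15 = 106.2 kPa.
Pore pressure: u = 9.81×(5.65 − 1.4) = 41.693 kPa.
Initial effective stress: σ'_0 = σ_v − u = 106.2 − 41.693 = 64.507 kPa.
Stress increase at mid-clay by the 2:1 spreading method:
Δσ = qBL/((B+z)(L+z)) = 169×3.1×4/((3.1+5.65)(4+5.65)) = 24.818 kPa
Final effective stress: σ'_f = σ'_0 + Δσ = 64.507 + 24.818 = 89.325 kPa.
Normally consolidated clay, so the full stress increment lies on the virgin compression line:
S_c = C_c·H/(1+e₀)·log₁₀(σ'_f/σ'_0) = 0.16×4.3/(1+0.65)×log₁₀(89.325/64.507)
    = 0.41697 × 0.14137 = 0.05895 m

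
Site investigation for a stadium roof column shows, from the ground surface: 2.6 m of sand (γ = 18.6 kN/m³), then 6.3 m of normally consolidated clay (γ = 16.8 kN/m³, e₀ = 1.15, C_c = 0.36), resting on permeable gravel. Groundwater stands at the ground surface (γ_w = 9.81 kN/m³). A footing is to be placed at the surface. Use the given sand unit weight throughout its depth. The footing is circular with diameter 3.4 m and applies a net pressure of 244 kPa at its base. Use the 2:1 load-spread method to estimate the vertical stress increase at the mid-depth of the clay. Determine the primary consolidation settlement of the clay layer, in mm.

S_c ≈ 257 mm

Mid-depth of clay below the ground surface: z = 2.6 + 6.3/2 = 5.75 m.
Total vertical stress at mid-clay: σ_v = 18.6×2.6 + 16.8×3.15 = 101.28 kPa.
Pore pressure: u = 9.81×(5.75 − 0) = 56.408 kPa.
Initial effective stress: σ'_0 = σ_v − u = 101.28 − 56.408 = 44.872 kPa.
Stress increase at mid-clay by the 2:1 spreading method:
Δσ ≈ qD²/(D+z)² = 244×3.4²/(3.4+5.75)² = 33.69 kPa
Final effective stress: σ'_f = σ'_0 + Δσ = 44.872 + 33.69 = 78.562 kPa.
Normally consolidated clay, so the full stress increment lies on the virgin compression line:
S_c = C_c·H/(1+e₀)·log₁₀(σ'_f/σ'_0) = 0.36×6.3/(1+1.15)×log₁₀(78.562/44.872)
    = 1.0549 × 0.24324 = 0.2566 m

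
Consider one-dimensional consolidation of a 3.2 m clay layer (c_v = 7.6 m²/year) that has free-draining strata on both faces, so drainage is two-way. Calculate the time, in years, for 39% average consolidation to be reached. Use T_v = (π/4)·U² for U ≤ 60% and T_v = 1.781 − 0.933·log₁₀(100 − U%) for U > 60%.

Drainage path length: H_d = H/2 = 1.6 m (double drainage).
U ≤ 60%: T_v = (π/4)·U² = (π/4)×0.39² = 0.11946.
t = T_v·H_d²/c_v = 0.11946×1.6²/7.6 = 0.04024 years.

t ≈ 0.0402 years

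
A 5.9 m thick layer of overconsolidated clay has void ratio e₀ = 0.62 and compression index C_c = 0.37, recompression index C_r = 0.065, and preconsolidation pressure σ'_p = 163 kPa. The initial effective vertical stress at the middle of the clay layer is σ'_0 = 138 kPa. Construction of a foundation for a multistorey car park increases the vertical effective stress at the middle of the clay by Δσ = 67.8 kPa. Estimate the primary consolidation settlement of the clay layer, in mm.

S_c ≈ 154 mm

Final effective stress: σ'_f = 138 + 67.8 = 205.8 kPa.
σ'_f = 205.8 > σ'_p = 163 kPa, so the stress path crosses the preconsolidation pressure — recompression up to σ'_p, then virgin compression beyond:
S_c = H/(1+e₀)·[C_r·log₁₀(σ'_p/σ'_0) + C_c·log₁₀(σ'_f/σ'_p)]
    = 5.9/1.62 × [0.065×log₁₀(163/138) + 0.37×log₁₀(205.8/163)]
    = 3.642 × [0.0047001 + 0.037465] = 0.1536 m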